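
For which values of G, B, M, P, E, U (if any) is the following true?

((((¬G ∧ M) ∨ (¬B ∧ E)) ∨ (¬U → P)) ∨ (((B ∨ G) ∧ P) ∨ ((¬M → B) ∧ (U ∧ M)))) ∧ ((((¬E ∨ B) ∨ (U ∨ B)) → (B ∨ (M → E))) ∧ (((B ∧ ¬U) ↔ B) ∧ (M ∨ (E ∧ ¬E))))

G = False; B = True; M = True; P = False; E = True; U = False

  (((¬G ∧ M) ∨ (¬B ∧ E)) ∨ (¬U → P)) ∨ (((B ∨ G) ∧ P) ∨ ((¬M → B) ∧ (U ∧ M))) = True
    ((¬G ∧ M) ∨ (¬B ∧ E)) ∨ (¬U → P) = True
      (¬G ∧ M) ∨ (¬B ∧ E) = True
        ¬G ∧ M = True
          ¬G = True
        ¬B ∧ E = False
          ¬B = False
      ¬U → P = False
        ¬U = True
    ((B ∨ G) ∧ P) ∨ ((¬M → B) ∧ (U ∧ M)) = False
      (B ∨ G) ∧ P = False
        B ∨ G = True
      (¬M → B) ∧ (U ∧ M) = False
        ¬M → B = True
          ¬M = False
        U ∧ M = False
  (((¬E ∨ B) ∨ (U ∨ B)) → (B ∨ (M → E))) ∧ (((B ∧ ¬U) ↔ B) ∧ (M ∨ (E ∧ ¬E))) = True
    ((¬E ∨ B) ∨ (U ∨ B)) → (B ∨ (M → E)) = True
      (¬E ∨ B) ∨ (U ∨ B) = True
        ¬E ∨ B = True
          ¬E = False
        U ∨ B = True
      B ∨ (M → E) = True
        M → E = True
    ((B ∧ ¬U) ↔ B) ∧ (M ∨ (E ∧ ¬E)) = True
      (B ∧ ¬U) ↔ B = True
        B ∧ ¬U = True
          ¬U = True
      M ∨ (E ∧ ¬E) = True
        E ∧ ¬E = False
          ¬E = False
Both conjuncts True, so the formula holds.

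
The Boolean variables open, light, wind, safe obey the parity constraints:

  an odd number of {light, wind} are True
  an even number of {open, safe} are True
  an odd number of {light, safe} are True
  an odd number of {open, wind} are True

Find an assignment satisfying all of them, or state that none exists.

No satisfying assignment exists.

Adding constraints 1, 2, 3, 4 mod 2: every variable appears an even number of times on the left, so the left side is 0.
But the right sides sum to 1 (mod 2). 0 ≠ 1 — the system is inconsistent.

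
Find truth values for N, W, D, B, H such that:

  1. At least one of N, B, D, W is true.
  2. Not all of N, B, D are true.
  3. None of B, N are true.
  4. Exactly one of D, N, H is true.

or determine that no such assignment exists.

N: False, W: False, D: True, B: False, H: False

  (1) {N, B, D, W}: 1 true — at least one ✓
  (2) {N, B, D}: 1/3 true — not all ✓
  (3) {B, N}: 0 true — none ✓
  (4) {D, N, H}: 1 true — exactly one ✓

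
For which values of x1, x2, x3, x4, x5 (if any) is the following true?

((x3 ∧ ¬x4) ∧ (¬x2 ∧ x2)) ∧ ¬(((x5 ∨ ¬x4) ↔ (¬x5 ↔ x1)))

UNSATISFIABLE

Case x2 = True: the conjunct ¬x2 is False.
Case x2 = False: the conjunct x2 is False.
Both cases fail — unsatisfiable.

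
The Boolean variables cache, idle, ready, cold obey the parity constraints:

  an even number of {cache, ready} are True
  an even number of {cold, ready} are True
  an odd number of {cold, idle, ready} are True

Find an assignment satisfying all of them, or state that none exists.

cache = False; idle = True; ready = False; cold = False

{cache, ready}: 0 true → even ✓
{cold, ready}: 0 true → even ✓
{cold, idle, ready}: 1 true → odd ✓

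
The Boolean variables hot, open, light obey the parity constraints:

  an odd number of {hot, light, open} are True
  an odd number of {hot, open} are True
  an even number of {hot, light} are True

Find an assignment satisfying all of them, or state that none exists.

hot: False, open: True, light: False

{hot, light, open}: 1 true → odd ✓
{hot, open}: 1 true → odd ✓
{hot, light}: 0 true → even ✓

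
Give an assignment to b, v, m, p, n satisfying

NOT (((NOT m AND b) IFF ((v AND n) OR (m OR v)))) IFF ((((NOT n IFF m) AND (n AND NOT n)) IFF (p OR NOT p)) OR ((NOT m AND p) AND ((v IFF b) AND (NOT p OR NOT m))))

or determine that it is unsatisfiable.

b = False; v = False; m = False; p = False; n = False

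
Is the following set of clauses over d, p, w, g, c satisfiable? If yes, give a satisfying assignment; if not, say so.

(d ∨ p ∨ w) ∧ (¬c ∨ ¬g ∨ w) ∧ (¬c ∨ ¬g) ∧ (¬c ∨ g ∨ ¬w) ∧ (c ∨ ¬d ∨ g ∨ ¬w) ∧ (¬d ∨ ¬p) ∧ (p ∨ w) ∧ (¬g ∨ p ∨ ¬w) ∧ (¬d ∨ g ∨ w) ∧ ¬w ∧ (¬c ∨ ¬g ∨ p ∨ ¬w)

d = False; p = True; w = False; g = False; c = True

Unit clause (¬w) forces w = False.
In (p ∨ w) only p is left, so p = True.
In (¬d ∨ ¬p) only ¬d is left, so d = False.
Set g = False.
Set c = True.
All clauses satisfied.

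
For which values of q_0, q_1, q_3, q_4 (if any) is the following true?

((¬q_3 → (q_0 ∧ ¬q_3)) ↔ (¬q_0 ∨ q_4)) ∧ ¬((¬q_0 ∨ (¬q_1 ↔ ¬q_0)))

q_0: True, q_1: False, q_3: False, q_4: True

  (¬q_3 → (q_0 ∧ ¬q_3)) ↔ (¬q_0 ∨ q_4) = True
    ¬q_3 → (q_0 ∧ ¬q_3) = True
      ¬q_3 = True
      q_0 ∧ ¬q_3 = True
        ¬q_3 = True
    ¬q_0 ∨ q_4 = True
      ¬q_0 = False
  ¬((¬q_0 ∨ (¬q_1 ↔ ¬q_0))) = True
    ¬q_0 ∨ (¬q_1 ↔ ¬q_0) = False
      ¬q_0 = False
      ¬q_1 ↔ ¬q_0 = False
        ¬q_1 = True
        ¬q_0 = False
Both conjuncts True, so the formula holds.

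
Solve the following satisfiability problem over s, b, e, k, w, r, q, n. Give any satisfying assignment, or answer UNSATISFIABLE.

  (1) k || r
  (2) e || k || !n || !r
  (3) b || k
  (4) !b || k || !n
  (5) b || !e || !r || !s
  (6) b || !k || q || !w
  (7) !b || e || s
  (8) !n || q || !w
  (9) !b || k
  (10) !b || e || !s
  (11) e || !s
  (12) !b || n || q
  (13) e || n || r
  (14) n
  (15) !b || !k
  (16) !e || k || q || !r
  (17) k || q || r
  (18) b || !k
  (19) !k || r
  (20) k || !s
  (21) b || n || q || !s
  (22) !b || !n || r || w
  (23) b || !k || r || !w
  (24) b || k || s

Unsatisfiable — no assignment works.

Case b = True:
  (!b || k) forces k = True.
  Clause (!b || !k) is falsified — contradiction.
Case b = False:
  (b || k) forces k = True.
  Clause (b || !k) is falsified — contradiction.
Both cases fail, so the formula is unsatisfiable.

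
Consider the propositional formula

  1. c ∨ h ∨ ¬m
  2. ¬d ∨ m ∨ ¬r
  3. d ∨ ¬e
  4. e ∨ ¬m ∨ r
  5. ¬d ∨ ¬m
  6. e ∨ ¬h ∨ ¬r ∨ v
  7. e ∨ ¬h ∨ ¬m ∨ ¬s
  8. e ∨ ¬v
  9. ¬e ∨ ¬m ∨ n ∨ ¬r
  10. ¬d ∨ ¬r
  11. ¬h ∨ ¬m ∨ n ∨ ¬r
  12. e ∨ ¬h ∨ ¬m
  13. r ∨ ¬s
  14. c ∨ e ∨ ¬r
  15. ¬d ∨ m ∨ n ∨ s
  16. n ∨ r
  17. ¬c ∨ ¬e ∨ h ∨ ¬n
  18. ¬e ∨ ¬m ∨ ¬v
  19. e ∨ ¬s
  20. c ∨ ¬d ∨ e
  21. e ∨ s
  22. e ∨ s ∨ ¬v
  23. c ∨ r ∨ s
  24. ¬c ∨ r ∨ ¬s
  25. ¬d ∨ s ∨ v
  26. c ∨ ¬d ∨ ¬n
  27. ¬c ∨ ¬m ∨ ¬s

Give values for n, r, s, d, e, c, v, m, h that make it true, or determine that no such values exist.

Set n = True.
Set r = False.
  then (r ∨ ¬s) forces s = False.
  then (e ∨ s) forces e = True.
  then (c ∨ r ∨ s) forces c = True.
  then (d ∨ ¬e) forces d = True.
  then (¬d ∨ ¬m) forces m = False.
  then (¬c ∨ ¬e ∨ h ∨ ¬n) forces h = True.
  then (¬d ∨ s ∨ v) forces v = True.
All clauses satisfied.

n = True; r = False; s = False; d = True; e = True; c = True; v = True; m = False; h = True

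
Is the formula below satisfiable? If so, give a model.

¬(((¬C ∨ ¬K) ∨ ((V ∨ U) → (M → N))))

M=T, U=F, N=F, K=T, V=T, C=T

  ¬(((¬C ∨ ¬K) ∨ ((V ∨ U) → (M → N)))) = True
    (¬C ∨ ¬K) ∨ ((V ∨ U) → (M → N)) = False
      ¬C ∨ ¬K = False
        ¬C = False
        ¬K = False
      (V ∨ U) → (M → N) = False
        V ∨ U = True
        M → N = False
The formula evaluates to True.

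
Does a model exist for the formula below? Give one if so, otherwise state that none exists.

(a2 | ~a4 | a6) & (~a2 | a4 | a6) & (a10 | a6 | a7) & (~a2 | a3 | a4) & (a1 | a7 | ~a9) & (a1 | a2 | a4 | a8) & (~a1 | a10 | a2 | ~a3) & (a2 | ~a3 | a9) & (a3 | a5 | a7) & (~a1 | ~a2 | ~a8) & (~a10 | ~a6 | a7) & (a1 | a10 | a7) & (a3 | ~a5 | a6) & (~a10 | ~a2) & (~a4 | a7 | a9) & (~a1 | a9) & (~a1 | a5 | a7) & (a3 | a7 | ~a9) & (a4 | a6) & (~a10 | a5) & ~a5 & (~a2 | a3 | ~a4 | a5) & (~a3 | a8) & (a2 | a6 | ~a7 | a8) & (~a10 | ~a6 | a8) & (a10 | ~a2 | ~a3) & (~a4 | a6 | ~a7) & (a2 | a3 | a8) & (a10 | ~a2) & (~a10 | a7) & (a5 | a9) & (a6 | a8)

Unit clause (~a5) forces a5 = False.
In (a5 | a9) only a9 is left, so a9 = True.
In (~a10 | a5) only ~a10 is left, so a10 = False.
In (a10 | ~a2) only ~a2 is left, so a2 = False.
Set a1 = False.
  then (a1 | a7 | ~a9) forces a7 = True.
Set a3 = True.
  then (~a3 | a8) forces a8 = True.
Set a4 = False.
  then (a4 | a6) forces a6 = True.
All clauses satisfied.

a1 = False, a2 = False, a3 = True, a4 = False, a5 = False, a6 = True, a7 = True, a8 = True, a9 = True, a10 = False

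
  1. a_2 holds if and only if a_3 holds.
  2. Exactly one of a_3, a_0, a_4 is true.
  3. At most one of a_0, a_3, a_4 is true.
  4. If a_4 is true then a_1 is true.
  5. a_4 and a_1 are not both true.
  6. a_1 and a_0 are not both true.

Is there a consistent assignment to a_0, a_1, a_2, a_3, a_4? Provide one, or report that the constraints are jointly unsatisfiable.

a_0 = True, a_1 = False, a_2 = False, a_3 = False, a_4 = False

  (1) a_2=F, a_3=F — same ✓
  (2) {a_3, a_0, a_4}: 1 true — exactly one ✓
  (3) {a_0, a_3, a_4}: 1 true — at most one ✓
  (4) a_4=F ⇒ a_1: vacuous ✓
  (5) a_4=F, a_1=F — not both ✓
  (6) a_1=F, a_0=T — not both ✓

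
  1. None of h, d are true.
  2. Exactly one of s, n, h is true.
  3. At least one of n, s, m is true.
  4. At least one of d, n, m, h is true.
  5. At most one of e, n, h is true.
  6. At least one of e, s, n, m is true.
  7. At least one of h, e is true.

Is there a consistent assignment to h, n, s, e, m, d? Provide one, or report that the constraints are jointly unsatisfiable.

h = False, n = False, s = True, e = True, m = True, d = False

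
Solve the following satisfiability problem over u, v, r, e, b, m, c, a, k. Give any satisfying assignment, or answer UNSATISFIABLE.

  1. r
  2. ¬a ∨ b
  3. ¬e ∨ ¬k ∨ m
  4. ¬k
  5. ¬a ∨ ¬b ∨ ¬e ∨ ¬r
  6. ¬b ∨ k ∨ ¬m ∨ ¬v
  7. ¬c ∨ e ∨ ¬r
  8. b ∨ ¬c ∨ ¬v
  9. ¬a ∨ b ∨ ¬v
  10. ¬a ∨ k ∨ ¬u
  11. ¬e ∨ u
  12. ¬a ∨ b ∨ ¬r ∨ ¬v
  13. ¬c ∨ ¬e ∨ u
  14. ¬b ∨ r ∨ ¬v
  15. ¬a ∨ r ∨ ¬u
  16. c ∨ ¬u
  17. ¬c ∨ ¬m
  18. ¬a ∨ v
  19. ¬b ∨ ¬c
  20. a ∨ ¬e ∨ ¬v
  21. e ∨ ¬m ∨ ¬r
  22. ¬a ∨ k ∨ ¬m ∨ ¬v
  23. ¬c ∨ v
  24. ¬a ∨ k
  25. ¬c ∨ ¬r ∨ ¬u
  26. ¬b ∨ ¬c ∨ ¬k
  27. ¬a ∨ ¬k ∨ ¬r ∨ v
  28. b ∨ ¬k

u = False, v = True, r = True, e = False, b = True, m = False, c = False, a = False, k = False

Unit clause (r) forces r = True.
Unit clause (¬k) forces k = False.
In (¬a ∨ k) only ¬a is left, so a = False.
Try u = True:
  (c ∨ ¬u) forces c = True.
  clause (¬c ∨ ¬r ∨ ¬u) is falsified — backtrack.
So u = False.
  then (¬e ∨ u) forces e = False.
  then (e ∨ ¬m ∨ ¬r) forces m = False.
  then (¬c ∨ e ∨ ¬r) forces c = False.
Set v = True.
Set b = True.
All clauses satisfied.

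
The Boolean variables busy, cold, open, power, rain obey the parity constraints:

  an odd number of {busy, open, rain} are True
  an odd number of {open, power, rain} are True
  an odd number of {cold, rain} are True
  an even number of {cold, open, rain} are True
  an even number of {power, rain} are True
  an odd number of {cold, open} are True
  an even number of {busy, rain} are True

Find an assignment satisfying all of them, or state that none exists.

busy=T, cold=F, open=T, power=T, rain=T

{busy, open, rain}: 3 true → odd ✓
{open, power, rain}: 3 true → odd ✓
{cold, rain}: 1 true → odd ✓
{cold, open, rain}: 2 true → even ✓
{power, rain}: 2 true → even ✓
{cold, open}: 1 true → odd ✓
{busy, rain}: 2 true → even ✓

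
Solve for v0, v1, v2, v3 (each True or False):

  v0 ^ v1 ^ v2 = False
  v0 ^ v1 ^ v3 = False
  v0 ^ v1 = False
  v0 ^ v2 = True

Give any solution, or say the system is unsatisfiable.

v0 = True, v1 = True, v2 = False, v3 = False

v0 ^ v1 ^ v2 = T ^ T ^ F = False ✓
v0 ^ v1 ^ v3 = T ^ T ^ F = False ✓
v0 ^ v1 = T ^ T = False ✓
v0 ^ v2 = T ^ F = True ✓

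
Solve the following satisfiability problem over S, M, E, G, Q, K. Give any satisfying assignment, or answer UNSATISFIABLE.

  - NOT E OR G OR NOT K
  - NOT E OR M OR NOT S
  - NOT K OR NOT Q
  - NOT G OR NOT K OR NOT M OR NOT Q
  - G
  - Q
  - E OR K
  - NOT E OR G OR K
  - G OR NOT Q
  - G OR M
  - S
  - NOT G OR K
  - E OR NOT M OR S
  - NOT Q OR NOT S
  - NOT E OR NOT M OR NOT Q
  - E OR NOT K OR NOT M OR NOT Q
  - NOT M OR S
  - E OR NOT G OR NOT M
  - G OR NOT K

Case S = True:
  (G) forces G = True.
  (Q) forces Q = True.
  Clause (NOT Q OR NOT S) is falsified — contradiction.
Case S = False:
  Clause (S) is falsified — contradiction.
Both cases fail, so the formula is unsatisfiable.

UNSATISFIABLE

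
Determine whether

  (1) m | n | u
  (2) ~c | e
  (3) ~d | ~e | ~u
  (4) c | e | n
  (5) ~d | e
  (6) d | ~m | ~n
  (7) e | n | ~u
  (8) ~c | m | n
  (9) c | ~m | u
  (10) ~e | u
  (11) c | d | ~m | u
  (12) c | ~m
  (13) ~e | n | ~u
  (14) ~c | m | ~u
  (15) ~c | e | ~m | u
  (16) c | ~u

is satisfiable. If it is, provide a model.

Set d = False.
Try u = True:
  (c | ~u) forces c = True.
  (~c | e) forces e = True.
  (~e | n | ~u) forces n = True.
  (d | ~m | ~n) forces m = False.
  clause (~c | m | ~u) is falsified — backtrack.
So u = False.
  then (~e | u) forces e = False.
  then (~c | e) forces c = False.
  then (c | e | n) forces n = True.
  then (d | ~m | ~n) forces m = False.
All clauses satisfied.

d = False, u = False, n = True, e = False, m = False, c = False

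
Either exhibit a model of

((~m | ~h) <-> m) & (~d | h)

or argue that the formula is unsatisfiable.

d: False, h: False, m: True

  (~m | ~h) <-> m = True
    ~m | ~h = True
      ~m = False
      ~h = True
  ~d | h = True
    ~d = True
Both conjuncts True, so the formula holds.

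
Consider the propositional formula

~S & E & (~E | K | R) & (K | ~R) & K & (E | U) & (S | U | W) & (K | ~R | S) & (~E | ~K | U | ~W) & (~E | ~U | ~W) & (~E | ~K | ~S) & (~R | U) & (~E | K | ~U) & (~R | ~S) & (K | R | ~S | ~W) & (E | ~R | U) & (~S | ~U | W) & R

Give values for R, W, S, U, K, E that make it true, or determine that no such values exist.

R = True, W = False, S = False, U = True, K = True, E = True

Unit clause (~S) forces S = False.
Unit clause (E) forces E = True.
Unit clause (K) forces K = True.
Unit clause (R) forces R = True.
In (~R | U) only U is left, so U = True.
In (~E | ~U | ~W) only ~W is left, so W = False.
All clauses satisfied.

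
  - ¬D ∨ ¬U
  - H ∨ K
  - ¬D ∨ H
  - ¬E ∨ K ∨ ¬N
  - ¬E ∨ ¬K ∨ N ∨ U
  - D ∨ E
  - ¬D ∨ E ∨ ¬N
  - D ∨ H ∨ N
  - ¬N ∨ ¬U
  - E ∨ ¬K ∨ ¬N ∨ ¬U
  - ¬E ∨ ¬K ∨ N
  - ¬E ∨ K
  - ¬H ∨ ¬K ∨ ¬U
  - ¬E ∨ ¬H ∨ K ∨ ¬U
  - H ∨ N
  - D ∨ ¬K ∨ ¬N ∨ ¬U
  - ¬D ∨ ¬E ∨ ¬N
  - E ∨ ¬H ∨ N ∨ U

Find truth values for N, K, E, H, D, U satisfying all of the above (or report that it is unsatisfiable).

N = True; K = True; E = True; H = False; D = False; U = False

Set N = True.
  then (¬N ∨ ¬U) forces U = False.
Try K = False:
  (H ∨ K) forces H = True.
  (¬E ∨ K ∨ ¬N) forces E = False.
  (D ∨ E) forces D = True.
  clause (¬D ∨ E ∨ ¬N) is falsified — backtrack.
So K = True.
Set E = True.
  then (¬D ∨ ¬E ∨ ¬N) forces D = False.
Set H = False.
All clauses satisfied.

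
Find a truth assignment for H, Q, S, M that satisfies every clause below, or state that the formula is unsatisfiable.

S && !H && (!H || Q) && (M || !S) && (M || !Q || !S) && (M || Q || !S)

Unit clause (S) forces S = True.
Unit clause (!H) forces H = False.
In (M || !S) only M is left, so M = True.
Set Q = True.
Check each clause:
  (S): S holds.
  (!H): !H holds.
  (!H || Q): !H holds.
  (M || !S): M holds.
  (M || !Q || !S): M holds.
  (M || Q || !S): M holds.
All clauses satisfied.

H = False, Q = True, S = True, M = True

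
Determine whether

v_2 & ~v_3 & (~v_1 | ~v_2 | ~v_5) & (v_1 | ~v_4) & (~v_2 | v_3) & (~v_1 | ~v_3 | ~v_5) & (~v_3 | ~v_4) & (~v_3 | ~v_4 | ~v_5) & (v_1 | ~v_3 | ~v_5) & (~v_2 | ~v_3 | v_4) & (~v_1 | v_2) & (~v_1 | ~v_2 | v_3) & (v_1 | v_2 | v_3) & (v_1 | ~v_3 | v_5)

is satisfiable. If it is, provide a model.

Case v_2 = True:
  (~v_3) forces v_3 = False.
  Clause (~v_2 | v_3) is falsified — contradiction.
Case v_2 = False:
  Clause (v_2) is falsified — contradiction.
Both cases fail, so the formula is unsatisfiable.

UNSATISFIABLE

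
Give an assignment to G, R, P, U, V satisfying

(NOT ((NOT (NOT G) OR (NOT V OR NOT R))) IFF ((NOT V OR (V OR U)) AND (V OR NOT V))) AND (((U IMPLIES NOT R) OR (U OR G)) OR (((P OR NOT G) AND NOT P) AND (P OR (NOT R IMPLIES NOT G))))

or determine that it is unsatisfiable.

G=F; R=T; P=T; U=F; V=T

  NOT ((NOT (NOT G) OR (NOT V OR NOT R))) IFF ((NOT V OR (V OR U)) AND (V OR NOT V)) = True
    NOT ((NOT (NOT G) OR (NOT V OR NOT R))) = True
      NOT (NOT G) OR (NOT V OR NOT R) = False
        NOT (NOT G) = False
          NOT G = True
        NOT V OR NOT R = False
          NOT V = False
          NOT R = False
    (NOT V OR (V OR U)) AND (V OR NOT V) = True
      NOT V OR (V OR U) = True
        NOT V = False
        V OR U = True
      V OR NOT V = True
        NOT V = False
  ((U IMPLIES NOT R) OR (U OR G)) OR (((P OR NOT G) AND NOT P) AND (P OR (NOT R IMPLIES NOT G))) = True
    (U IMPLIES NOT R) OR (U OR G) = True
      U IMPLIES NOT R = True
        NOT R = False
      U OR G = False
    ((P OR NOT G) AND NOT P) AND (P OR (NOT R IMPLIES NOT G)) = False
      (P OR NOT G) AND NOT P = False
        P OR NOT G = True
          NOT G = True
        NOT P = False
      P OR (NOT R IMPLIES NOT G) = True
        NOT R IMPLIES NOT G = True
          NOT R = False
          NOT G = True
Both conjuncts True, so the formula holds.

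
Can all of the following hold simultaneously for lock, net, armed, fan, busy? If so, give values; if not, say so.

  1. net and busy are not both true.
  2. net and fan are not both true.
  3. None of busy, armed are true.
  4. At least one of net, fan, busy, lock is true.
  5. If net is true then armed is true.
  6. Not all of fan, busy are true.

lock: True; net: False; armed: False; fan: True; busy: False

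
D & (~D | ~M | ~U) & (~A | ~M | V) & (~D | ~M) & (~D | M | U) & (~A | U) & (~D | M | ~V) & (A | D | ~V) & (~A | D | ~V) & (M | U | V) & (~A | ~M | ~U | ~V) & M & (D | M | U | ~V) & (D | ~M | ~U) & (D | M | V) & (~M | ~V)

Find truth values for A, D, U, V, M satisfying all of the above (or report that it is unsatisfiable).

Case D = True:
  (~D | ~M) forces M = False.
  Clause (M) is falsified — contradiction.
Case D = False:
  Clause (D) is falsified — contradiction.
Both cases fail, so the formula is unsatisfiable.

Unsatisfiable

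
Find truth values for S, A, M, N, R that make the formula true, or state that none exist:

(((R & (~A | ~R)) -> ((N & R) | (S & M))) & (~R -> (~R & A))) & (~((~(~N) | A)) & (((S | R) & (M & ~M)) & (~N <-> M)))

Unsatisfiable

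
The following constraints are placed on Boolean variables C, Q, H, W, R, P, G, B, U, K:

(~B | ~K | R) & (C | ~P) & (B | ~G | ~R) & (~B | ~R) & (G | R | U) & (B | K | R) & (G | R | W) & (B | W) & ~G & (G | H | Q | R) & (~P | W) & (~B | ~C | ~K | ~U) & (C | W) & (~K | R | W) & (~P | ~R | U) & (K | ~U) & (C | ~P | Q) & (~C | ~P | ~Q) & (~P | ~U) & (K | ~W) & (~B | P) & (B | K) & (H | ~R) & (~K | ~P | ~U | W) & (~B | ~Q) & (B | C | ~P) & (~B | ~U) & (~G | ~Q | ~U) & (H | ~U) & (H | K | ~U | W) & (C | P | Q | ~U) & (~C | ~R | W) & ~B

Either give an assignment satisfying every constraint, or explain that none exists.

Unit clause (~G) forces G = False.
Unit clause (~B) forces B = False.
In (B | W) only W is left, so W = True.
In (K | ~W) only K is left, so K = True.
Set C = False.
  then (C | ~P) forces P = False.
Set Q = True.
Set H = True.
Set R = False.
  then (G | R | U) forces U = True.
All clauses satisfied.

C=F; Q=T; H=T; W=T; R=F; P=F; G=F; B=F; U=T; K=T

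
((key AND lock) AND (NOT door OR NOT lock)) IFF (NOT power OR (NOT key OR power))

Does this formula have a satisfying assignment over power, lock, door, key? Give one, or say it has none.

power: True, lock: True, door: False, key: True

  ((key AND lock) AND (NOT door OR NOT lock)) IFF (NOT power OR (NOT key OR power)) = True
    (key AND lock) AND (NOT door OR NOT lock) = True
      key AND lock = True
      NOT door OR NOT lock = True
        NOT door = True
        NOT lock = False
    NOT power OR (NOT key OR power) = True
      NOT power = False
      NOT key OR power = True
        NOT key = False
The formula evaluates to True.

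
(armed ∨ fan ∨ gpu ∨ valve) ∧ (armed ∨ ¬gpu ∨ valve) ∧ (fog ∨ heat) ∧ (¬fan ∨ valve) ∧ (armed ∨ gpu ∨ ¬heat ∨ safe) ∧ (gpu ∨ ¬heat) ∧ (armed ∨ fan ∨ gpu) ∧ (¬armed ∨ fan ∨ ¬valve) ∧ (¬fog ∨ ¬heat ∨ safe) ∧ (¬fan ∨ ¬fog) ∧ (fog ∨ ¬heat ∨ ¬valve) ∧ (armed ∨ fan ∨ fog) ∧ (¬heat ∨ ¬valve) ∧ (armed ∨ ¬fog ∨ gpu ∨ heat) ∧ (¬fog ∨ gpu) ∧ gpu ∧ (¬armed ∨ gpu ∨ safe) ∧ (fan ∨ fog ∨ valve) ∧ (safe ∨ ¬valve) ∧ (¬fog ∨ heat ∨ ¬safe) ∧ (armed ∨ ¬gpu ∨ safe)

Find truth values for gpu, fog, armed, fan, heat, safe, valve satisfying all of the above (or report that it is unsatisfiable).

Unit clause (gpu) forces gpu = True.
Set fog = True.
  then (¬fan ∨ ¬fog) forces fan = False.
Try armed = False:
  (armed ∨ ¬gpu ∨ valve) forces valve = True.
  (¬heat ∨ ¬valve) forces heat = False.
  (safe ∨ ¬valve) forces safe = True.
  clause (¬fog ∨ heat ∨ ¬safe) is falsified — backtrack.
So armed = True.
  then (¬armed ∨ fan ∨ ¬valve) forces valve = False.
Set heat = False.
  then (¬fog ∨ heat ∨ ¬safe) forces safe = False.
All clauses satisfied.

gpu: True, fog: True, armed: True, fan: False, heat: False, safe: False, valve: False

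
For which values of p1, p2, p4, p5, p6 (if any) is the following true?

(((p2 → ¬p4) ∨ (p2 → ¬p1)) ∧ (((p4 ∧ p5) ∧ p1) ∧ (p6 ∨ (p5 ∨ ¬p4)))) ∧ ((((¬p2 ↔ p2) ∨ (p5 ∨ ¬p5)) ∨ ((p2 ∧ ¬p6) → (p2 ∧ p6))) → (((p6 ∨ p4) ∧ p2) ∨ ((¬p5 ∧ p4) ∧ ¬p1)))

Case p5 = True: the formula simplifies to (((p2 → ¬p4) ∨ (p2 → ¬p1)) ∧ (p4 ∧ p1)) ∧ ((p6 ∨ p4) ∧ p2).
  p4 = True: simplifies to ((¬p2 ∨ (p2 → ¬p1)) ∧ p1) ∧ p2.
    p2 = True: simplifies to ¬p1 ∧ p1.
      p1 = True: the conjunct ¬p1 is False.
      p1 = False: the conjunct p1 is False.
    p2 = False: the conjunct p2 is False.
  p4 = False: the conjunct p4 is False.
Case p5 = False: the conjunct p5 is False.
Both cases fail — unsatisfiable.

UNSATISFIABLE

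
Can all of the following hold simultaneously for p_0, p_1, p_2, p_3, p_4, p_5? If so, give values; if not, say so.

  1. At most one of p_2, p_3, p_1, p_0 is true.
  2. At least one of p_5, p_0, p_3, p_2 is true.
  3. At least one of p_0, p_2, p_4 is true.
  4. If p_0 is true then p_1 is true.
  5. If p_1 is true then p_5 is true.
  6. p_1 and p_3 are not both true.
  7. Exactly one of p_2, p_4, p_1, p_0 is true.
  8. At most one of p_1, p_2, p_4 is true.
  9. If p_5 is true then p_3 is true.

p_0 = False; p_1 = False; p_2 = False; p_3 = True; p_4 = True; p_5 = True

  (1) {p_2, p_3, p_1, p_0}: 1 true — at most one ✓
  (2) {p_5, p_0, p_3, p_2}: 2 true — at least one ✓
  (3) {p_0, p_2, p_4}: 1 true — at least one ✓
  (4) p_0=F ⇒ p_1: vacuous ✓
  (5) p_1=F ⇒ p_5: vacuous ✓
  (6) p_1=F, p_3=T — not both ✓
  (7) {p_2, p_4, p_1, p_0}: 1 true — exactly one ✓
  (8) {p_1, p_2, p_4}: 1 true — at most one ✓
  (9) p_5=T ⇒ p_3: T ✓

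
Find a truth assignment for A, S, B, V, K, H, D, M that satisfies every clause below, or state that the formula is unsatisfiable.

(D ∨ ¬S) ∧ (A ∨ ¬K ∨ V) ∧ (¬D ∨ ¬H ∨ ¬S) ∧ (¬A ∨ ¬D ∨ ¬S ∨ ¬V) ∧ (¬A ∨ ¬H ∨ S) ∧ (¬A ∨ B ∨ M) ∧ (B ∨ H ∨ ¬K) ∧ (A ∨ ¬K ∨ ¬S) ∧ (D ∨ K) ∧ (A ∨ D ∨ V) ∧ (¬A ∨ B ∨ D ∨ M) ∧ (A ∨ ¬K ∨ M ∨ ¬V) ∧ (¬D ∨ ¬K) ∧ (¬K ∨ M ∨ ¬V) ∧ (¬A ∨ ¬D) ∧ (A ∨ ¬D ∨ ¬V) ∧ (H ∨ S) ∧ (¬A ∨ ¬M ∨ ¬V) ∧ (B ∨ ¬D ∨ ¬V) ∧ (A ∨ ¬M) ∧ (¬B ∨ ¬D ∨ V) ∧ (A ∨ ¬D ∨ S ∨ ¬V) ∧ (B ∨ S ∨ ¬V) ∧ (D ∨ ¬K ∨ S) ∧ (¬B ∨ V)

Try A = True:
  (¬A ∨ ¬D) forces D = False.
  (D ∨ ¬S) forces S = False.
  (¬A ∨ ¬H ∨ S) forces H = False.
  clause (H ∨ S) is falsified — backtrack.
So A = False.
  then (A ∨ ¬M) forces M = False.
Set S = False.
  then (H ∨ S) forces H = True.
Set B = False.
  then (B ∨ S ∨ ¬V) forces V = False.
  then (A ∨ ¬K ∨ V) forces K = False.
  then (D ∨ K) forces D = True.
All clauses satisfied.

A: False, S: False, B: False, V: False, K: False, H: True, D: True, M: False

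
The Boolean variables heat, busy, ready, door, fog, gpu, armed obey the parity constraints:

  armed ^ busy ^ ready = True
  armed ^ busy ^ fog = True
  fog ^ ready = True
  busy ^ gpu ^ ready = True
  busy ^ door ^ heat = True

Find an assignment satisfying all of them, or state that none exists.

Adding constraints 1, 2, 3 mod 2: every variable appears an even number of times on the left, so the left side is 0.
But the right sides sum to 1 (mod 2). 0 ≠ 1 — the system is inconsistent.

The formula is unsatisfiable.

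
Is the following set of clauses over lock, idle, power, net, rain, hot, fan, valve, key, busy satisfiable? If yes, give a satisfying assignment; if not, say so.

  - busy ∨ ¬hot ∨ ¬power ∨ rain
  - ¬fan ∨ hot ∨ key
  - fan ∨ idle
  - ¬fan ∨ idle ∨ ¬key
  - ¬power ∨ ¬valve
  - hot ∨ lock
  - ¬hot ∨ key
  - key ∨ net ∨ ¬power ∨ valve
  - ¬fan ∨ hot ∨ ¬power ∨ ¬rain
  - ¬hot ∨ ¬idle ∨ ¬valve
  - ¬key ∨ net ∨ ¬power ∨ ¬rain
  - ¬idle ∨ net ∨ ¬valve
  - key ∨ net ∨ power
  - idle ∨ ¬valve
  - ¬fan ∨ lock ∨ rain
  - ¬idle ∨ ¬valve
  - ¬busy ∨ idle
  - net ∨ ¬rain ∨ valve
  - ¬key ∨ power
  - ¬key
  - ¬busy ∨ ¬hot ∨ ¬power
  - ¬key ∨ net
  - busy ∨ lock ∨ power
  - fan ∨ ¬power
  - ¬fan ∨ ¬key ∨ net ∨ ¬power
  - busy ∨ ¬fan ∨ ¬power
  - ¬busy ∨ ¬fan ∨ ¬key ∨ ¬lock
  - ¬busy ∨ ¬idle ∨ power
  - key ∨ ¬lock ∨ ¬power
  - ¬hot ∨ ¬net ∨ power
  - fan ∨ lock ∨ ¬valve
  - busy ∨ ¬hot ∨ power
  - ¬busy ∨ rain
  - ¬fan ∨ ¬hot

lock = True, idle = True, power = False, net = True, rain = True, hot = False, fan = False, valve = False, key = False, busy = False

Unit clause (¬key) forces key = False.
In (¬hot ∨ key) only ¬hot is left, so hot = False.
In (¬fan ∨ hot ∨ key) only ¬fan is left, so fan = False.
In (fan ∨ idle) only idle is left, so idle = True.
In (hot ∨ lock) only lock is left, so lock = True.
In (¬idle ∨ ¬valve) only ¬valve is left, so valve = False.
In (fan ∨ ¬power) only ¬power is left, so power = False.
In (¬busy ∨ ¬idle ∨ power) only ¬busy is left, so busy = False.
In (key ∨ net ∨ power) only net is left, so net = True.
Set rain = True.
All clauses satisfied.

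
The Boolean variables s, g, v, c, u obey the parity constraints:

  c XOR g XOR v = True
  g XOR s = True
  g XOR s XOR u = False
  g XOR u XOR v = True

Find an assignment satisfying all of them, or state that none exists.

s=T, g=F, v=F, c=T, u=T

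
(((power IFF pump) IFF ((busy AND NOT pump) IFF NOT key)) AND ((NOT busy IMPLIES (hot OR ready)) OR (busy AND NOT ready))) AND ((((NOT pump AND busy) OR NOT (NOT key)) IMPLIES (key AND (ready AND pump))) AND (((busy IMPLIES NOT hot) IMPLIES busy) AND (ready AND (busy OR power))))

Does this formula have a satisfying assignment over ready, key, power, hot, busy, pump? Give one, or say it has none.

ready = True, key = False, power = False, hot = True, busy = True, pump = True

  ((power IFF pump) IFF ((busy AND NOT pump) IFF NOT key)) AND ((NOT busy IMPLIES (hot OR ready)) OR (busy AND NOT ready)) = True
    (power IFF pump) IFF ((busy AND NOT pump) IFF NOT key) = True
      power IFF pump = False
      (busy AND NOT pump) IFF NOT key = False
        busy AND NOT pump = False
          NOT pump = False
        NOT key = True
    (NOT busy IMPLIES (hot OR ready)) OR (busy AND NOT ready) = True
      NOT busy IMPLIES (hot OR ready) = True
        NOT busy = False
        hot OR ready = True
      busy AND NOT ready = False
        NOT ready = False
  (((NOT pump AND busy) OR NOT (NOT key)) IMPLIES (key AND (ready AND pump))) AND (((busy IMPLIES NOT hot) IMPLIES busy) AND (ready AND (busy OR power))) = True
    ((NOT pump AND busy) OR NOT (NOT key)) IMPLIES (key AND (ready AND pump)) = True
      (NOT pump AND busy) OR NOT (NOT key) = False
        NOT pump AND busy = False
          NOT pump = False
        NOT (NOT key) = False
          NOT key = True
      key AND (ready AND pump) = False
        ready AND pump = True
    ((busy IMPLIES NOT hot) IMPLIES busy) AND (ready AND (busy OR power)) = True
      (busy IMPLIES NOT hot) IMPLIES busy = True
        busy IMPLIES NOT hot = False
          NOT hot = False
      ready AND (busy OR power) = True
        busy OR power = True
Both conjuncts True, so the formula holds.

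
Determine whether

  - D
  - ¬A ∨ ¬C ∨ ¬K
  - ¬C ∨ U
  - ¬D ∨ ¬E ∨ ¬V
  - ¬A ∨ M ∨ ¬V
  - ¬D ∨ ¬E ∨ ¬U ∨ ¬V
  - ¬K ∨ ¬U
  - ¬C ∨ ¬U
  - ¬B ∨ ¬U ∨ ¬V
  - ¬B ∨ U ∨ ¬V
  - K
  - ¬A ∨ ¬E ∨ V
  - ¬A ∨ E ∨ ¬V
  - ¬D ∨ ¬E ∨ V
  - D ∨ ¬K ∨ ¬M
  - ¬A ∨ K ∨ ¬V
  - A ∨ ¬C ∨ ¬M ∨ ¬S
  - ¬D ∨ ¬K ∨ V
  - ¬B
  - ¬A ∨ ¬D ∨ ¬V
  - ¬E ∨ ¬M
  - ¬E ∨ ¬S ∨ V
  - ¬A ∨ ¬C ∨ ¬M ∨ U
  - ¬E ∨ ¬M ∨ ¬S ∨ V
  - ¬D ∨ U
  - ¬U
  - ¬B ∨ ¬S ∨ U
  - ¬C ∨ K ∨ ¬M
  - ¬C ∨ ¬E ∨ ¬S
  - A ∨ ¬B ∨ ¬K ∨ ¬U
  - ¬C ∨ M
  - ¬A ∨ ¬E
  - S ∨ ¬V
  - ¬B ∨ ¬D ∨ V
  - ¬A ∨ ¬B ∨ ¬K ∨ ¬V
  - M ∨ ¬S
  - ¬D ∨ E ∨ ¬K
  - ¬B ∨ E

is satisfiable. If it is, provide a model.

Unsatisfiable — no assignment works.

Case U = True:
  Clause (¬U) is falsified — contradiction.
Case U = False:
  (D) forces D = True.
  Clause (¬D ∨ U) is falsified — contradiction.
Both cases fail, so the formula is unsatisfiable.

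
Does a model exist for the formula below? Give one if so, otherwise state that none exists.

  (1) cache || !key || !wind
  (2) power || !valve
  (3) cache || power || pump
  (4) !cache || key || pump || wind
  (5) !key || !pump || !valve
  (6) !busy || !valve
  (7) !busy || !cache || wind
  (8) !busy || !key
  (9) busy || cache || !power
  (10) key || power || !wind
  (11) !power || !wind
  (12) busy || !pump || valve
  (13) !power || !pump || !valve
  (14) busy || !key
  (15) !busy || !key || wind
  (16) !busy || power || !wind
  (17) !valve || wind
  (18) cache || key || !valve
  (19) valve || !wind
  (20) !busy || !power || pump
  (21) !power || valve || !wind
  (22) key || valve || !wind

key: False; pump: True; cache: False; wind: False; power: False; valve: False; busy: True

Try key = True:
  (!busy || !key) forces busy = False.
  clause (busy || !key) is falsified — backtrack.
So key = False.
Set pump = True.
Set cache = False.
  then (cache || key || !valve) forces valve = False.
  then (valve || !wind) forces wind = False.
  then (busy || !pump || valve) forces busy = True.
Set power = False.
All clauses satisfied.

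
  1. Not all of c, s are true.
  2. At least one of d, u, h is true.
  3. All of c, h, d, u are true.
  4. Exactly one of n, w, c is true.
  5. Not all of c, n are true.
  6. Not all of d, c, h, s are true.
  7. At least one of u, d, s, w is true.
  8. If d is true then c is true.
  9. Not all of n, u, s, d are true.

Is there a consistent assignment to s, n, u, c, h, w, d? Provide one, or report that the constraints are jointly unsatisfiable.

s = False, n = False, u = True, c = True, h = True, w = False, d = True

  (1) {c, s}: 1/2 true — not all ✓
  (2) {d, u, h}: 3 true — at least one ✓
  (3) {c, h, d, u}: all 4 true ✓
  (4) {n, w, c}: 1 true — exactly one ✓
  (5) {c, n}: 1/2 true — not all ✓
  (6) {d, c, h, s}: 3/4 true — not all ✓
  (7) {u, d, s, w}: 2 true — at least one ✓
  (8) d=T ⇒ c: T ✓
  (9) {n, u, s, d}: 2/4 true — not all ✓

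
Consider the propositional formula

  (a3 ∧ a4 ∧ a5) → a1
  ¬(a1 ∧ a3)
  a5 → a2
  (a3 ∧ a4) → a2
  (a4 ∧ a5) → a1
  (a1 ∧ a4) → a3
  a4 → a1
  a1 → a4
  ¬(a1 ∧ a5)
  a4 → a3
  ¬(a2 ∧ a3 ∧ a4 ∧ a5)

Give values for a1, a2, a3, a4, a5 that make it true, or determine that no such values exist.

Try a1 = True:
  (¬a1 ∨ a4) forces a4 = True.
  (¬a1 ∨ ¬a5) forces a5 = False.
  (a3 ∨ ¬a4) forces a3 = True.
  clause (¬a1 ∨ ¬a3) is falsified — backtrack.
So a1 = False.
  then (a1 ∨ ¬a4) forces a4 = False.
Set a2 = True.
Set a3 = True.
Set a5 = True.
All clauses satisfied.

a1 = False; a2 = True; a3 = True; a4 = False; a5 = True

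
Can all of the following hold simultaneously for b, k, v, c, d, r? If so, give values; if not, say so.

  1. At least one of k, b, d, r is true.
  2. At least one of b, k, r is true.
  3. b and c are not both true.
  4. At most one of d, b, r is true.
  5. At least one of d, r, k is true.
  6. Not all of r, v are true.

b = False; k = True; v = False; c = False; d = False; r = True

  (1) {k, b, d, r}: 2 true — at least one ✓
  (2) {b, k, r}: 2 true — at least one ✓
  (3) b=F, c=F — not both ✓
  (4) {d, b, r}: 1 true — at most one ✓
  (5) {d, r, k}: 2 true — at least one ✓
  (6) {r, v}: 1/2 true — not all ✓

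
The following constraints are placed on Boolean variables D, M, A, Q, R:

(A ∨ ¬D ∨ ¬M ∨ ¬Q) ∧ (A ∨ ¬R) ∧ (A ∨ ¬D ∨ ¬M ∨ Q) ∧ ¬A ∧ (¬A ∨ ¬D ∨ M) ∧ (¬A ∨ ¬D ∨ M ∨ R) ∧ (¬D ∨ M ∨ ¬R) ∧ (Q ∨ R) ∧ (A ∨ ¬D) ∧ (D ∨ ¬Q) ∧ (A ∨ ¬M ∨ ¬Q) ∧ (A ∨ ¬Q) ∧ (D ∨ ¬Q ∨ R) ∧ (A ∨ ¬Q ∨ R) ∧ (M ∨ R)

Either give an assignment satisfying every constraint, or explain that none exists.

No satisfying assignment exists.

Case A = True:
  Clause (¬A) is falsified — contradiction.
Case A = False:
  (A ∨ ¬R) forces R = False.
  (Q ∨ R) forces Q = True.
  Clause (A ∨ ¬Q) is falsified — contradiction.
Both cases fail, so the formula is unsatisfiable.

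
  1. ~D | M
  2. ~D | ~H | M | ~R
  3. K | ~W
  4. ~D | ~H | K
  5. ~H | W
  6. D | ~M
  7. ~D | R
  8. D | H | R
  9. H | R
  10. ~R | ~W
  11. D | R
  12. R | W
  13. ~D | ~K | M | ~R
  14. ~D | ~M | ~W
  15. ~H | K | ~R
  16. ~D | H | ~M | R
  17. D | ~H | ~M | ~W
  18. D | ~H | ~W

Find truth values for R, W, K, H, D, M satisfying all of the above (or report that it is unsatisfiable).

Try R = False:
  (~D | R) forces D = False.
  clause (D | R) is falsified — backtrack.
So R = True.
  then (~R | ~W) forces W = False.
  then (~H | W) forces H = False.
Set K = False.
Set D = True.
  then (~D | M) forces M = True.
All clauses satisfied.

R = True, W = False, K = False, H = False, D = True, M = True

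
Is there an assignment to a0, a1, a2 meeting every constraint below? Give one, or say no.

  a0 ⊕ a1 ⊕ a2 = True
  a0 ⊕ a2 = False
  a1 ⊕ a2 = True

a0 = False; a1 = True; a2 = False

a0 ⊕ a1 ⊕ a2 = F ⊕ T ⊕ F = True ✓
a0 ⊕ a2 = F ⊕ F = False ✓
a1 ⊕ a2 = T ⊕ F = True ✓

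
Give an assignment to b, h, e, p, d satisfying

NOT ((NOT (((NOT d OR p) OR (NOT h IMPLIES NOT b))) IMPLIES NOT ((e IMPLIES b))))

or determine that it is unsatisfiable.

b: True, h: False, e: False, p: False, d: True

  NOT ((NOT (((NOT d OR p) OR (NOT h IMPLIES NOT b))) IMPLIES NOT ((e IMPLIES b)))) = True
    NOT (((NOT d OR p) OR (NOT h IMPLIES NOT b))) IMPLIES NOT ((e IMPLIES b)) = False
      NOT (((NOT d OR p) OR (NOT h IMPLIES NOT b))) = True
        (NOT d OR p) OR (NOT h IMPLIES NOT b) = False
          NOT d OR p = False
            NOT d = False
          NOT h IMPLIES NOT b = False
            NOT h = True
            NOT b = False
      NOT ((e IMPLIES b)) = False
        e IMPLIES b = True
The formula evaluates to True.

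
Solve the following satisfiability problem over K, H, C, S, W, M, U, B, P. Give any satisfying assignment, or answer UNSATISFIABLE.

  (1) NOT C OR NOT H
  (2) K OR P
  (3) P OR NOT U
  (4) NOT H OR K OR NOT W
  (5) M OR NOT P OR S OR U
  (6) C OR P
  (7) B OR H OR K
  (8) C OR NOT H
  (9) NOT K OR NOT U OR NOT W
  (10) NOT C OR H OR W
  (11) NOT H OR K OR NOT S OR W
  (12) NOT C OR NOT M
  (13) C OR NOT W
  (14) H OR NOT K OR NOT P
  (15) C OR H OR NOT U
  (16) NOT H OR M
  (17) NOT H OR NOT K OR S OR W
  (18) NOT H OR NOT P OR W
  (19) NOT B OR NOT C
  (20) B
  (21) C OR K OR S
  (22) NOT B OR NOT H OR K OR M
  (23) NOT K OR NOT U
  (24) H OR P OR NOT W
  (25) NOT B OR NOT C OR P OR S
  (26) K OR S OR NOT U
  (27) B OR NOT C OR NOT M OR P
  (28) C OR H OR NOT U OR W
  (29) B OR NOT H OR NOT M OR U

K = False, H = False, C = False, S = True, W = False, M = False, U = False, B = True, P = True

Unit clause (B) forces B = True.
In (NOT B OR NOT C) only NOT C is left, so C = False.
In (C OR P) only P is left, so P = True.
In (C OR NOT H) only NOT H is left, so H = False.
In (C OR NOT W) only NOT W is left, so W = False.
In (H OR NOT K OR NOT P) only NOT K is left, so K = False.
In (C OR H OR NOT U) only NOT U is left, so U = False.
In (C OR K OR S) only S is left, so S = True.
Set M = False.
All clauses satisfied.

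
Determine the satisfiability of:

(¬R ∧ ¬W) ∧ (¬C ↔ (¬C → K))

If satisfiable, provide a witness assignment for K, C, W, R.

K=T, C=F, W=F, R=F

  ¬R ∧ ¬W = True
    ¬R = True
    ¬W = True
  ¬C ↔ (¬C → K) = True
    ¬C = True
    ¬C → K = True
      ¬C = True
Both conjuncts True, so the formula holds.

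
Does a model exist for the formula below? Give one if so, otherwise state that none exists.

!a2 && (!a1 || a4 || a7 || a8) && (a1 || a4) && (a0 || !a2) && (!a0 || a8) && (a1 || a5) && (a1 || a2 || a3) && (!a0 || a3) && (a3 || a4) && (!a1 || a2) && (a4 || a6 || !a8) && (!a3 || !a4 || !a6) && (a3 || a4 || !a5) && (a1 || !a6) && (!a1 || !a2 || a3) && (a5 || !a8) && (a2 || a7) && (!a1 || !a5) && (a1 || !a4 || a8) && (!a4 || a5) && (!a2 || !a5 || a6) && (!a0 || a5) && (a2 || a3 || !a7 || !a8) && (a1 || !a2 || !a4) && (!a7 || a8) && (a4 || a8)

a0 = True; a1 = False; a2 = False; a3 = True; a4 = True; a5 = True; a6 = False; a7 = True; a8 = True

Unit clause (!a2) forces a2 = False.
In (!a1 || a2) only !a1 is left, so a1 = False.
In (a1 || !a6) only !a6 is left, so a6 = False.
In (a2 || a7) only a7 is left, so a7 = True.
In (!a7 || a8) only a8 is left, so a8 = True.
In (a1 || a4) only a4 is left, so a4 = True.
In (a1 || a5) only a5 is left, so a5 = True.
In (a1 || a2 || a3) only a3 is left, so a3 = True.
Set a0 = True.
All clauses satisfied.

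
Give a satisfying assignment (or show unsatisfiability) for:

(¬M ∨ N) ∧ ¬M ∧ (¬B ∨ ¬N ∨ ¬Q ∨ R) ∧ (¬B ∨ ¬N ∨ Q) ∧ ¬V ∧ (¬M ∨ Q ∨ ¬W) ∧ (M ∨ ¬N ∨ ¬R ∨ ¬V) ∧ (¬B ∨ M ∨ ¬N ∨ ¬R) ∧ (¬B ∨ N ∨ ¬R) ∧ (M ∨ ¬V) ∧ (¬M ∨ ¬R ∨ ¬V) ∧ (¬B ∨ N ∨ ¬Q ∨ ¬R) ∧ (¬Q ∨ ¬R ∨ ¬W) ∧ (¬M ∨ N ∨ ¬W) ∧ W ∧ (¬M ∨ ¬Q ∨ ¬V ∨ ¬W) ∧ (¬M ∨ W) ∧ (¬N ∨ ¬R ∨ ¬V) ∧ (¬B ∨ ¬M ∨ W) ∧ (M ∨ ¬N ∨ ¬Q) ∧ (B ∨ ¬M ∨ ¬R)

Unit clause (¬M) forces M = False.
Unit clause (¬V) forces V = False.
Unit clause (W) forces W = True.
Set R = True.
  then (¬Q ∨ ¬R ∨ ¬W) forces Q = False.
Set N = False.
  then (¬B ∨ N ∨ ¬R) forces B = False.
All clauses satisfied.

R: True, W: True, M: False, Q: False, N: False, V: False, B: False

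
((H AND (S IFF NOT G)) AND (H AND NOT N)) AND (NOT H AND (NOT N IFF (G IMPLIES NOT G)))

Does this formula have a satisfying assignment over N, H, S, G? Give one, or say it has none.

Case H = True: the conjunct NOT H is False.
Case H = False: the conjunct H is False.
Both cases fail — unsatisfiable.

UNSATISFIABLE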